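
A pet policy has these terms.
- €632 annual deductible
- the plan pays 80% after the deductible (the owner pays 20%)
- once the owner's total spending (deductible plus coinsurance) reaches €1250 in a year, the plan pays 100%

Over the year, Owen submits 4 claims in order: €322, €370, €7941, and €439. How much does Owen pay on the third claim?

€606

Claim 1 — €322: all of it applies to the deductible. Owner owes €322 (running OOP €322).
Claim 2 — €370: €310 finishes the deductible; €60 goes to coinsurance; coinsurance €60 × 20% = €12. Owner pays €322; OOP now €644.
Claim 3 — €7941: 20% coinsurance on €7941 = €1588.20. That would push OOP to €2232.20, over the €1250 cap, so owner pays €1250 − €644 = €606.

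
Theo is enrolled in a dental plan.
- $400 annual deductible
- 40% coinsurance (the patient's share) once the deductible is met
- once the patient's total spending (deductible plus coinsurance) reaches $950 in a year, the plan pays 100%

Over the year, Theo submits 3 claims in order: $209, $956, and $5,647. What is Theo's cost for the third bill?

Claim 1 — $209: all of it applies to the deductible. Patient pays $209; OOP now $209.
Claim 2 — $956: $191 finishes the deductible; $765 goes to coinsurance; patient's 40% is $306. Cost to patient: $497. OOP to date $706.
Claim 3 — $5,647: deductible already satisfied, so patient's share is 40% × $5,647 = $2,258.80. Adding that to $706 gives $2,964.80, past the $950 cap; patient pays only $950 − $706 = $244.

$244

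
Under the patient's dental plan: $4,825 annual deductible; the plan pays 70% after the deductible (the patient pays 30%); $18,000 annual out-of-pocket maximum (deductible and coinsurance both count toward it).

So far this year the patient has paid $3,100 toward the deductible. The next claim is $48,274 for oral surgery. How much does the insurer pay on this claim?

Deductible still to meet: $4,825 − $3,100 = $1,725.
After the $1,725 deductible portion, $48,274 − $1,725 = $46,549 is subject to coinsurance.
30% of $46,549 = $13,964.70 falls to the patient.
That puts the patient's cost at $1,725 + $13,964.70 = $15,689.70 before any cap.
Year-to-date out-of-pocket would reach $3,100 + $15,689.70 = $18,789.70, above the $18,000 maximum, so the patient pays only $18,000 − $3,100 = $14,900.
Insurer pays the balance: $48,274 − $14,900 = $33,374.

$33,374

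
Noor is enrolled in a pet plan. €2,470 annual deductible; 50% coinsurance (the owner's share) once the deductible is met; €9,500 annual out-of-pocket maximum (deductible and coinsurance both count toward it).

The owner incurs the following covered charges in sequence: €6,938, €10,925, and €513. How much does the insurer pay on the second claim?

€6,129

#1 (€6,938): deductible takes €2,470, €4,468 remains; 50% of €4,468 = €2,234. Owner owes €4,704 (running OOP €4,704). Insurer: €6,938 − €4,704 = €2,234.
#2 (€10,925): deductible met; 50% of €10,925 = €5,462.50. That would push OOP to €10,166.50, over the €9,500 cap, so owner pays €9,500 − €4,704 = €4,796. Plan pays €10,925 − €4,796 = €6,129.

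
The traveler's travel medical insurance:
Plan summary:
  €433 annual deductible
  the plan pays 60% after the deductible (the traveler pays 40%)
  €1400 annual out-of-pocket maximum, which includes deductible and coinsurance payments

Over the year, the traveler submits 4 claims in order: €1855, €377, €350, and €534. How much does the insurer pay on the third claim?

#1 (€1855): €433 to deductible, leaving €1422; 40% of €1422 = €568.80. Cost to traveler: €1001.80. OOP to date €1001.80. Plan pays €1855 − €1001.80 = €853.20.
#2 (€377): 40% coinsurance on €377 = €150.80. Cost to traveler: €150.80. OOP to date €1152.60. Insurer: €377 − €150.80 = €226.20.
#3 (€350): deductible already satisfied, so traveler's share is 40% × €350 = €140. Traveler pays €140; OOP now €1292.60. Plan pays €350 − €140 = €210.

€210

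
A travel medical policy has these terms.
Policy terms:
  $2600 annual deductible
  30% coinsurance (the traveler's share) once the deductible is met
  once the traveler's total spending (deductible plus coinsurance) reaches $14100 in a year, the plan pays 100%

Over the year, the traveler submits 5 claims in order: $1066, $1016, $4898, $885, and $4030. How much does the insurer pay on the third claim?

$3066

Claim 1 ($1066): all of it applies to the deductible. Traveler pays $1066; OOP now $1066. Insurer: $1066 − $1066 = $0.
Claim 2 ($1016): entire amount goes to the deductible. Traveler pays $1016; OOP now $2082. Plan pays $1016 − $1016 = $0.
Claim 3 ($4898): $518 finishes the deductible; $4380 goes to coinsurance; 30% of $4380 = $1314. Traveler owes $1832 (running OOP $3914). Plan pays $4898 − $1832 = $3066.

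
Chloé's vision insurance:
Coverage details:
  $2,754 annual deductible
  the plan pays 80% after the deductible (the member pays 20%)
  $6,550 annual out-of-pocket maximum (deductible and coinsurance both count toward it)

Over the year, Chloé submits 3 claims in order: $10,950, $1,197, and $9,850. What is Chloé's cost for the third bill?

$1,917.40

#1 ($10,950): deductible takes $2,754, $8,196 remains; coinsurance $8,196 × 20% = $1,639.20. Member pays $4,393.20; OOP now $4,393.20.
#2 ($1,197): 20% coinsurance on $1,197 = $239.40. Member owes $239.40 (running OOP $4,632.60).
#3 ($9,850): deductible already satisfied, so member's share is 20% × $9,850 = $1,970. OOP would hit $6,602.60 > $6,550, so the cap limits the member to $6,550 − $4,632.60 = $1,917.40.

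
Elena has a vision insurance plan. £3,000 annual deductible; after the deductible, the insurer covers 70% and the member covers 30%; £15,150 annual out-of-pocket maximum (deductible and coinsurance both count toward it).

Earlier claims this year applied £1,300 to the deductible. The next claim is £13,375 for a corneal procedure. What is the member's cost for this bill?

£5,202.50

Deductible still to meet: £3,000 − £1,300 = £1,700.
The remaining £11,675 (= £13,375 − £1,700) moves to coinsurance.
30% of £11,675 = £3,502.50 falls to the member.
Member responsibility before any cap: £1,700 + £3,502.50 = £5,202.50.
Cumulative spending £1,300 + £5,202.50 = £6,502.50 stays under the £15,150 maximum.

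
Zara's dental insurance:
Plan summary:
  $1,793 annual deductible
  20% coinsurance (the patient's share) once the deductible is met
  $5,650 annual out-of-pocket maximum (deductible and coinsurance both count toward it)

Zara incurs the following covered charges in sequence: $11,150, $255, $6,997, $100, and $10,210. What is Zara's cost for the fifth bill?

$515.20

Bill 1, $11,150: $1,793 finishes the deductible; $9,357 goes to coinsurance; patient's 20% is $1,871.40. Patient owes $3,664.40 (running OOP $3,664.40).
Bill 2, $255: deductible met; 20% of $255 = $51. Cost to patient: $51. OOP to date $3,715.40.
Bill 3, $6,997: 20% coinsurance on $6,997 = $1,399.40. Cost to patient: $1,399.40. OOP to date $5,114.80.
Bill 4, $100: deductible already satisfied, so patient's share is 20% × $100 = $20. Patient owes $20 (running OOP $5,134.80).
Bill 5, $10,210: deductible met; 20% of $10,210 = $2,042. Adding that to $5,134.80 gives $7,176.80, past the $5,650 cap; patient pays only $5,650 − $5,134.80 = $515.20.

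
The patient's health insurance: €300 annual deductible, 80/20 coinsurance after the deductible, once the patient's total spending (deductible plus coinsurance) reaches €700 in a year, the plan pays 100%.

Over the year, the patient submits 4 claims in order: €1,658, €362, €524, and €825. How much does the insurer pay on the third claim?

Claim 1 — €1,658: €300 to deductible, leaving €1,358; coinsurance €1,358 × 20% = €271.60. Patient pays €571.60; OOP now €571.60. Plan pays €1,658 − €571.60 = €1,086.40.
Claim 2 — €362: 20% coinsurance on €362 = €72.40. Patient pays €72.40; OOP now €644. Insurer: €362 − €72.40 = €289.60.
Claim 3 — €524: deductible met; 20% of €524 = €104.80. Adding that to €644 gives €748.80, past the €700 cap; patient pays only €700 − €644 = €56. Plan pays €524 − €56 = €468.

€468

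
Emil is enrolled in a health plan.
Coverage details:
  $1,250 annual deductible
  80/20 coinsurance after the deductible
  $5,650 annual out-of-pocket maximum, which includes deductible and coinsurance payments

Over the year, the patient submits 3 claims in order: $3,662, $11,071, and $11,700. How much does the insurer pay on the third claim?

#1 ($3,662): $1,250 finishes the deductible; $2,412 goes to coinsurance; patient's 20% is $482.40. Patient owes $1,732.40 (running OOP $1,732.40). Insurer: $3,662 − $1,732.40 = $1,929.60.
#2 ($11,071): deductible already satisfied, so patient's share is 20% × $11,071 = $2,214.20. Patient pays $2,214.20; OOP now $3,946.60. Plan pays $11,071 − $2,214.20 = $8,856.80.
#3 ($11,700): deductible met; 20% of $11,700 = $2,340. OOP would hit $6,286.60 > $5,650, so the cap limits the patient to $5,650 − $3,946.60 = $1,703.40. Insurer: $11,700 − $1,703.40 = $9,996.60.

$9,996.60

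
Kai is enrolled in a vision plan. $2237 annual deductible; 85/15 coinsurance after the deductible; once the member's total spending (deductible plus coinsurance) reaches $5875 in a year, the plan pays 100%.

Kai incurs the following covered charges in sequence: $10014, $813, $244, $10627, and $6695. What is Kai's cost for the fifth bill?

$718.85

#1 ($10014): $2237 finishes the deductible; $7777 goes to coinsurance; coinsurance $7777 × 15% = $1166.55. Member pays $3403.55; OOP now $3403.55.
#2 ($813): 15% coinsurance on $813 = $121.95. Member pays $121.95; OOP now $3525.50.
#3 ($244): deductible already satisfied, so member's share is 15% × $244 = $36.60. Member pays $36.60; OOP now $3562.10.
#4 ($10627): deductible met; 15% of $10627 = $1594.05. Member owes $1594.05 (running OOP $5156.15).
#5 ($6695): 15% coinsurance on $6695 = $1004.25. That would push OOP to $6160.40, over the $5875 cap, so member pays $5875 − $5156.15 = $718.85.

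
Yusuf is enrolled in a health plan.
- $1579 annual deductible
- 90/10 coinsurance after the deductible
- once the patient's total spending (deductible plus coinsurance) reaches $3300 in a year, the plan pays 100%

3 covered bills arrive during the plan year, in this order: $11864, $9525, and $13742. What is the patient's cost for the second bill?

$692.50

Claim 1 ($11864): $1579 to deductible, leaving $10285; patient's 10% is $1028.50. Patient pays $2607.50; OOP now $2607.50.
Claim 2 ($9525): deductible already satisfied, so patient's share is 10% × $9525 = $952.50. OOP would hit $3560 > $3300, so the cap limits the patient to $3300 − $2607.50 = $692.50.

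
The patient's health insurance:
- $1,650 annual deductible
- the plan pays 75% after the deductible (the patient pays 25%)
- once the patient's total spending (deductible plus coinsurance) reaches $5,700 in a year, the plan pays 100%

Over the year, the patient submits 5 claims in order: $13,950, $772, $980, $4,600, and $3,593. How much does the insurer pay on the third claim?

$735

Claim 1 ($13,950): $1,650 to deductible, leaving $12,300; 25% of $12,300 = $3,075. Cost to patient: $4,725. OOP to date $4,725. Plan pays $13,950 − $4,725 = $9,225.
Claim 2 ($772): 25% coinsurance on $772 = $193. Patient pays $193; OOP now $4,918. Plan pays $772 − $193 = $579.
Claim 3 ($980): 25% coinsurance on $980 = $245. Patient owes $245 (running OOP $5,163). Plan pays $980 − $245 = $735.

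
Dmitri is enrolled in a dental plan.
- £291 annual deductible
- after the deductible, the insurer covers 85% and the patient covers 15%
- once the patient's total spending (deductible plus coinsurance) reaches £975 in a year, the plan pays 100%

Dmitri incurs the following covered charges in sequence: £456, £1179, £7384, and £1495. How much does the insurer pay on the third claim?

#1 (£456): £291 to deductible, leaving £165; patient's 15% is £24.75. Cost to patient: £315.75. OOP to date £315.75. Plan pays £456 − £315.75 = £140.25.
#2 (£1179): deductible met; 15% of £1179 = £176.85. Patient pays £176.85; OOP now £492.60. Plan pays £1179 − £176.85 = £1002.15.
#3 (£7384): deductible already satisfied, so patient's share is 15% × £7384 = £1107.60. Adding that to £492.60 gives £1600.20, past the £975 cap; patient pays only £975 − £492.60 = £482.40. Plan pays £7384 − £482.40 = £6901.60.

£6901.60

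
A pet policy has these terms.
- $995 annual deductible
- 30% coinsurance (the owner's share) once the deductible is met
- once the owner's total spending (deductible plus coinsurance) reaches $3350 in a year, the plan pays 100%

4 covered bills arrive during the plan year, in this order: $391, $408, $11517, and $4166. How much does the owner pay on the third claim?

$2551

Claim 1 ($391): entire amount goes to the deductible. Owner owes $391 (running OOP $391).
Claim 2 ($408): all of it applies to the deductible. Owner owes $408 (running OOP $799).
Claim 3 ($11517): $196 to deductible, leaving $11321; owner's 30% is $3396.30. Claim cost before the cap: $196 + $3396.30 = $3592.30. That would push OOP to $4391.30, over the $3350 cap, so owner pays $3350 − $799 = $2551.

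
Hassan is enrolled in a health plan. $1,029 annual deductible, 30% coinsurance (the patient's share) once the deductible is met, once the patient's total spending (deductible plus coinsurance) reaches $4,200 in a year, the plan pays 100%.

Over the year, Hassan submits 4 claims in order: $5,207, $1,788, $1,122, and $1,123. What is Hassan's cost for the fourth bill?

#1 ($5,207): $1,029 finishes the deductible; $4,178 goes to coinsurance; 30% of $4,178 = $1,253.40. Patient pays $2,282.40; OOP now $2,282.40.
#2 ($1,788): deductible met; 30% of $1,788 = $536.40. Patient pays $536.40; OOP now $2,818.80.
#3 ($1,122): deductible met; 30% of $1,122 = $336.60. Patient owes $336.60 (running OOP $3,155.40).
#4 ($1,123): 30% coinsurance on $1,123 = $336.90. Patient pays $336.90; OOP now $3,492.30.

$336.90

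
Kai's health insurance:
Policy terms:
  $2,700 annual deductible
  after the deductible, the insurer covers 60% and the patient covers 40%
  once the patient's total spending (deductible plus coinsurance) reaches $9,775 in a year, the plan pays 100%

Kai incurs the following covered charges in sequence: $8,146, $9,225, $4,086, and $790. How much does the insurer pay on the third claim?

$2,879.40

Claim 1 — $8,146: $2,700 finishes the deductible; $5,446 goes to coinsurance; 40% of $5,446 = $2,178.40. Cost to patient: $4,878.40. OOP to date $4,878.40. Plan pays $8,146 − $4,878.40 = $3,267.60.
Claim 2 — $9,225: deductible already satisfied, so patient's share is 40% × $9,225 = $3,690. Patient owes $3,690 (running OOP $8,568.40). Insurer: $9,225 − $3,690 = $5,535.
Claim 3 — $4,086: 40% coinsurance on $4,086 = $1,634.40. That would push OOP to $10,202.80, over the $9,775 cap, so patient pays $9,775 − $8,568.40 = $1,206.60. Insurer: $4,086 − $1,206.60 = $2,879.40.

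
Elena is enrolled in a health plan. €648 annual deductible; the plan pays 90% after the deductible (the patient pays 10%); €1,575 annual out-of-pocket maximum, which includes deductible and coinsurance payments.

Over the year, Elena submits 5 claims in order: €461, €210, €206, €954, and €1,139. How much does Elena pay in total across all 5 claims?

€880.20

Claim 1 — €461: entire amount goes to the deductible. Patient pays €461; OOP now €461.
Claim 2 — €210: deductible takes €187, €23 remains; coinsurance €23 × 10% = €2.30. Patient owes €189.30 (running OOP €650.30).
Claim 3 — €206: deductible already satisfied, so patient's share is 10% × €206 = €20.60. Cost to patient: €20.60. OOP to date €670.90.
Claim 4 — €954: deductible met; 10% of €954 = €95.40. Patient pays €95.40; OOP now €766.30.
Claim 5 — €1,139: 10% coinsurance on €1,139 = €113.90. Cost to patient: €113.90. OOP to date €880.20.
Summing the patient's payments: €461 + €189.30 + €20.60 + €95.40 + €113.90 = €880.20.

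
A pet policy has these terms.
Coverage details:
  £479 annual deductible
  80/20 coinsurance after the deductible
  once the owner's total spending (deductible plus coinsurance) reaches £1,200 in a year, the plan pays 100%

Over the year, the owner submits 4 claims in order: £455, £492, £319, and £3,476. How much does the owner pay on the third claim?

#1 (£455): fully absorbed by the deductible. Cost to owner: £455. OOP to date £455.
#2 (£492): deductible takes £24, £468 remains; owner's 20% is £93.60. Owner owes £117.60 (running OOP £572.60).
#3 (£319): deductible met; 20% of £319 = £63.80. Owner owes £63.80 (running OOP £636.40).

£63.80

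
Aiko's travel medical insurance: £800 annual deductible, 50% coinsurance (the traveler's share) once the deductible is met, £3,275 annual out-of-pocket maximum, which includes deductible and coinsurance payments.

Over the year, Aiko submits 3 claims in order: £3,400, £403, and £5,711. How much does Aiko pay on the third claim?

£973.50

Bill 1, £3,400: deductible takes £800, £2,600 remains; coinsurance £2,600 × 50% = £1,300. Cost to traveler: £2,100. OOP to date £2,100.
Bill 2, £403: 50% coinsurance on £403 = £201.50. Traveler pays £201.50; OOP now £2,301.50.
Bill 3, £5,711: 50% coinsurance on £5,711 = £2,855.50. That would push OOP to £5,157, over the £3,275 cap, so traveler pays £3,275 − £2,301.50 = £973.50.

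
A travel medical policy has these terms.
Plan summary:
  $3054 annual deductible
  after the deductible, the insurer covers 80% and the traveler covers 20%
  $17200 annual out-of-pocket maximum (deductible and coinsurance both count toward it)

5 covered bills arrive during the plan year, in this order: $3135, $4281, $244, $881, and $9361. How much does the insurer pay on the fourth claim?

#1 ($3135): deductible takes $3054, $81 remains; traveler's 20% is $16.20. Traveler pays $3070.20; OOP now $3070.20. Plan pays $3135 − $3070.20 = $64.80.
#2 ($4281): deductible met; 20% of $4281 = $856.20. Traveler owes $856.20 (running OOP $3926.40). Insurer: $4281 − $856.20 = $3424.80.
#3 ($244): deductible already satisfied, so traveler's share is 20% × $244 = $48.80. Traveler owes $48.80 (running OOP $3975.20). Insurer: $244 − $48.80 = $195.20.
#4 ($881): 20% coinsurance on $881 = $176.20. Traveler pays $176.20; OOP now $4151.40. Insurer: $881 − $176.20 = $704.80.

$704.80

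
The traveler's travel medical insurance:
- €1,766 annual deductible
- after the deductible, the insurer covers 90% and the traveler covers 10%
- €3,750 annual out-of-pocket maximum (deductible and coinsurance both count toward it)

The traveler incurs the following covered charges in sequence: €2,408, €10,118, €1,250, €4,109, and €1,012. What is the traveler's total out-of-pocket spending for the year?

Claim 1 (€2,408): €1,766 to deductible, leaving €642; traveler's 10% is €64.20. Traveler pays €1,830.20; OOP now €1,830.20.
Claim 2 (€10,118): deductible met; 10% of €10,118 = €1,011.80. Traveler owes €1,011.80 (running OOP €2,842).
Claim 3 (€1,250): 10% coinsurance on €1,250 = €125. Traveler pays €125; OOP now €2,967.
Claim 4 (€4,109): deductible met; 10% of €4,109 = €410.90. Traveler pays €410.90; OOP now €3,377.90.
Claim 5 (€1,012): deductible already satisfied, so traveler's share is 10% × €1,012 = €101.20. Traveler owes €101.20 (running OOP €3,479.10).
Total paid by the traveler: €1,830.20 + €1,011.80 + €125 + €410.90 + €101.20 = €3,479.10.

€3,479.10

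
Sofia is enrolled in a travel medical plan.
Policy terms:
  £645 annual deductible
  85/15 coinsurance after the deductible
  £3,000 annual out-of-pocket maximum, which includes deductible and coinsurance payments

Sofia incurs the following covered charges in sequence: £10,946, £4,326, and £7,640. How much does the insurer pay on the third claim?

£7,479.05

Claim 1 — £10,946: £645 to deductible, leaving £10,301; 15% of £10,301 = £1,545.15. Traveler owes £2,190.15 (running OOP £2,190.15). Insurer: £10,946 − £2,190.15 = £8,755.85.
Claim 2 — £4,326: deductible met; 15% of £4,326 = £648.90. Cost to traveler: £648.90. OOP to date £2,839.05. Plan pays £4,326 − £648.90 = £3,677.10.
Claim 3 — £7,640: deductible already satisfied, so traveler's share is 15% × £7,640 = £1,146. That would push OOP to £3,985.05, over the £3,000 cap, so traveler pays £3,000 − £2,839.05 = £160.95. Insurer: £7,640 − £160.95 = £7,479.05.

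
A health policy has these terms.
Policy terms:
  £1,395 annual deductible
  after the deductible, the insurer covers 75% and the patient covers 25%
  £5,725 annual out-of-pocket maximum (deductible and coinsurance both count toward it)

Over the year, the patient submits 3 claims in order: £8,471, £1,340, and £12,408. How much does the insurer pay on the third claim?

£10,182

Claim 1 — £8,471: deductible takes £1,395, £7,076 remains; patient's 25% is £1,769. Patient owes £3,164 (running OOP £3,164). Plan pays £8,471 − £3,164 = £5,307.
Claim 2 — £1,340: 25% coinsurance on £1,340 = £335. Cost to patient: £335. OOP to date £3,499. Insurer: £1,340 − £335 = £1,005.
Claim 3 — £12,408: 25% coinsurance on £12,408 = £3,102. Adding that to £3,499 gives £6,601, past the £5,725 cap; patient pays only £5,725 − £3,499 = £2,226. Plan pays £12,408 − £2,226 = £10,182.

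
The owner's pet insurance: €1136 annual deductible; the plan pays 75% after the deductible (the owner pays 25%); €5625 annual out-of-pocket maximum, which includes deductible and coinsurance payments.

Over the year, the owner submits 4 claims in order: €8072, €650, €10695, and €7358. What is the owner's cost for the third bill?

€2592.50

Claim 1 — €8072: deductible takes €1136, €6936 remains; coinsurance €6936 × 25% = €1734. Owner pays €2870; OOP now €2870.
Claim 2 — €650: 25% coinsurance on €650 = €162.50. Owner pays €162.50; OOP now €3032.50.
Claim 3 — €10695: deductible already satisfied, so owner's share is 25% × €10695 = €2673.75. OOP would hit €5706.25 > €5625, so the cap limits the owner to €5625 − €3032.50 = €2592.50.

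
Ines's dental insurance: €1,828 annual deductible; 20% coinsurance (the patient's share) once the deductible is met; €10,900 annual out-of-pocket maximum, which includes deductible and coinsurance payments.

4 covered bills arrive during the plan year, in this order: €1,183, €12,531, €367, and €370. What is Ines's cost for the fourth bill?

€74

Bill 1, €1,183: all of it applies to the deductible. Cost to patient: €1,183. OOP to date €1,183.
Bill 2, €12,531: €645 finishes the deductible; €11,886 goes to coinsurance; 20% of €11,886 = €2,377.20. Cost to patient: €3,022.20. OOP to date €4,205.20.
Bill 3, €367: 20% coinsurance on €367 = €73.40. Patient owes €73.40 (running OOP €4,278.60).
Bill 4, €370: 20% coinsurance on €370 = €74. Patient pays €74; OOP now €4,352.60.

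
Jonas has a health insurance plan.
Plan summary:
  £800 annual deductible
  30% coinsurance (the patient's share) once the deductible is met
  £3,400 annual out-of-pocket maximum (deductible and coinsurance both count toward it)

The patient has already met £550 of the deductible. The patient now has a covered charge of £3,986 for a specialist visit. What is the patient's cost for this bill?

Remaining deductible: £800 − £550 = £250.
The remaining £3,736 (= £3,986 − £250) moves to coinsurance.
30% of £3,736 = £1,120.80 falls to the patient.
Patient responsibility before any cap: £250 + £1,120.80 = £1,370.80.
Cumulative spending £550 + £1,370.80 = £1,920.80 stays under the £3,400 maximum.

£1,370.80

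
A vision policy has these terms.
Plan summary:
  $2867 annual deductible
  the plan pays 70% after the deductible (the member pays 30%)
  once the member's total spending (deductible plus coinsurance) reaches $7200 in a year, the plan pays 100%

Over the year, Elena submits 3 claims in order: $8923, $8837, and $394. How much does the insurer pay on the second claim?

$6320.80

Claim 1 — $8923: deductible takes $2867, $6056 remains; coinsurance $6056 × 30% = $1816.80. Cost to member: $4683.80. OOP to date $4683.80. Plan pays $8923 − $4683.80 = $4239.20.
Claim 2 — $8837: 30% coinsurance on $8837 = $2651.10. That would push OOP to $7334.90, over the $7200 cap, so member pays $7200 − $4683.80 = $2516.20. Insurer: $8837 − $2516.20 = $6320.80.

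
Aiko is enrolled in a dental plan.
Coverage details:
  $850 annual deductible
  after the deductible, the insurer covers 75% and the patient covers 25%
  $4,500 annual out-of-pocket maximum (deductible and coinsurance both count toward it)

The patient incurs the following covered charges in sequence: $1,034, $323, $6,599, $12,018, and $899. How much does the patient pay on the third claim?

Bill 1, $1,034: $850 finishes the deductible; $184 goes to coinsurance; patient's 25% is $46. Patient pays $896; OOP now $896.
Bill 2, $323: deductible already satisfied, so patient's share is 25% × $323 = $80.75. Cost to patient: $80.75. OOP to date $976.75.
Bill 3, $6,599: 25% coinsurance on $6,599 = $1,649.75. Patient pays $1,649.75; OOP now $2,626.50.

$1,649.75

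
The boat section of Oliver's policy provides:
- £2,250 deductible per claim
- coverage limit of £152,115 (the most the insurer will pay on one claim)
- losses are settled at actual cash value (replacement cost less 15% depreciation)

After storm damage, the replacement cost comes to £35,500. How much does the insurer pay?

£27,925

Depreciate 15%: the covered value is £35,500 × 0.85 = £30,175.
After the deductible, £30,175 − £2,250 = £27,925 remains.
£27,925 ≤ £152,115, so the limit doesn't bind; insurer pays £27,925.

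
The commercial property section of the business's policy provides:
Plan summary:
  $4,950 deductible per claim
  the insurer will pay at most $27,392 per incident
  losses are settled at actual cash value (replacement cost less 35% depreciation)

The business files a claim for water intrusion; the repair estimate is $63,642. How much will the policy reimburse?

$27,392

Depreciate 35%: the covered value is $63,642 × 0.65 = $41,367.30.
After the deductible, $41,367.30 − $4,950 = $36,417.30 remains.
The $27,392 per-incident cap binds; insurer pays $27,392.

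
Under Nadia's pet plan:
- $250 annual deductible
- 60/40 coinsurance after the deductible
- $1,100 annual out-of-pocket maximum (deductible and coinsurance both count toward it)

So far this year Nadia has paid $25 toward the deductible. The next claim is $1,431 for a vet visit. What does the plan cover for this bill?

$723.60

Remaining deductible: $250 − $25 = $225.
That leaves $1,431 − $225 = $1,206 for coinsurance.
40% of $1,206 = $482.40 falls to the owner.
So the owner owes $225 + $482.40 = $707.40 before any cap.
Year-to-date out-of-pocket becomes $25 + $707.40 = $732.40, still under the $1,100 maximum, so no cap applies.
Insurer pays the balance: $1,431 − $707.40 = $723.60.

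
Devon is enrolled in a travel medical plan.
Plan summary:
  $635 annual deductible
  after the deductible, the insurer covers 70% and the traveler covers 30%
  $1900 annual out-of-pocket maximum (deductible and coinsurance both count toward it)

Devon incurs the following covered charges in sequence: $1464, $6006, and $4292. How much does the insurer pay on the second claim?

$4989.70

Bill 1, $1464: $635 to deductible, leaving $829; 30% of $829 = $248.70. Traveler owes $883.70 (running OOP $883.70). Insurer: $1464 − $883.70 = $580.30.
Bill 2, $6006: deductible already satisfied, so traveler's share is 30% × $6006 = $1801.80. Adding that to $883.70 gives $2685.50, past the $1900 cap; traveler pays only $1900 − $883.70 = $1016.30. Plan pays $6006 − $1016.30 = $4989.70.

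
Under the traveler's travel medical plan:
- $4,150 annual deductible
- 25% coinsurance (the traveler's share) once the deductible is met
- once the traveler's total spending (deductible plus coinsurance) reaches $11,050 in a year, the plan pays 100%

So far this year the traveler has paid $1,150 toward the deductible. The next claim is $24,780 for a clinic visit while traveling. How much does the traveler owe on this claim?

$1,150 of the $4,150 deductible is already met, leaving $3,000.
The remaining $21,780 (= $24,780 − $3,000) moves to coinsurance.
Coinsurance: $21,780 × 25% = $5,445.
That puts the traveler's cost at $3,000 + $5,445 = $8,445 before any cap.
Year-to-date out-of-pocket becomes $1,150 + $8,445 = $9,595, still under the $11,050 maximum, so no cap applies.

$8,445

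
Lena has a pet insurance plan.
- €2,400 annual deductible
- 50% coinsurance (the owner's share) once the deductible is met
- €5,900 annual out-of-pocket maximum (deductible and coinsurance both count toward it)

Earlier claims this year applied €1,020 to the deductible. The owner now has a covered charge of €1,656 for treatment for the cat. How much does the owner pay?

Deductible still to meet: €2,400 − €1,020 = €1,380.
The remaining €276 (= €1,656 − €1,380) moves to coinsurance.
Owner's 50% share of €276 is €138.
So the owner owes €1,380 + €138 = €1,518 before any cap.
Total out-of-pocket so far would be €1,020 + €1,518 = €2,538, below the €5,900 cap — no reduction.

€1,518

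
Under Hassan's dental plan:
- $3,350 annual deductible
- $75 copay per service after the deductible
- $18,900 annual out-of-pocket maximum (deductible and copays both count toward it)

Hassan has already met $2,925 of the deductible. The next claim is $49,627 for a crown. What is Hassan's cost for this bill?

$2,925 of the $3,350 deductible is already met, leaving $425.
That leaves $49,627 − $425 = $49,202 for the copay.
Copay on this service: $75.
Patient responsibility before any cap: $425 + $75 = $500.
Total out-of-pocket so far would be $2,925 + $500 = $3,425, below the $18,900 cap — no reduction.

$500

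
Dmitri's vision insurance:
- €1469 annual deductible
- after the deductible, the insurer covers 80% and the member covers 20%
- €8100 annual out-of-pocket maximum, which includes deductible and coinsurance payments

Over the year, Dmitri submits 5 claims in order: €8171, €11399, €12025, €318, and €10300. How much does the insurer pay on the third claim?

€9620

#1 (€8171): €1469 to deductible, leaving €6702; member's 20% is €1340.40. Cost to member: €2809.40. OOP to date €2809.40. Plan pays €8171 − €2809.40 = €5361.60.
#2 (€11399): deductible met; 20% of €11399 = €2279.80. Cost to member: €2279.80. OOP to date €5089.20. Insurer: €11399 − €2279.80 = €9119.20.
#3 (€12025): deductible met; 20% of €12025 = €2405. Member owes €2405 (running OOP €7494.20). Insurer: €12025 − €2405 = €9620.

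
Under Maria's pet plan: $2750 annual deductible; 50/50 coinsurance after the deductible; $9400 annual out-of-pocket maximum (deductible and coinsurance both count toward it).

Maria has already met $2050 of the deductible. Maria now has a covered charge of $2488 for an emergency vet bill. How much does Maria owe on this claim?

Remaining deductible: $2750 − $2050 = $700.
The remaining $1788 (= $2488 − $700) moves to coinsurance.
Coinsurance: $1788 × 50% = $894.
That puts the owner's cost at $700 + $894 = $1594 before any cap.
Year-to-date out-of-pocket becomes $2050 + $1594 = $3644, still under the $9400 maximum, so no cap applies.

$1594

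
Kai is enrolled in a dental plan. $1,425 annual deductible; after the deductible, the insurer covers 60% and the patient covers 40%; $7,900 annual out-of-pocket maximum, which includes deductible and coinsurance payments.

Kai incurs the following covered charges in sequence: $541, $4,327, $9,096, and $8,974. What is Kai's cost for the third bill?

Claim 1 ($541): entire amount goes to the deductible. Patient pays $541; OOP now $541.
Claim 2 ($4,327): $884 to deductible, leaving $3,443; 40% of $3,443 = $1,377.20. Patient owes $2,261.20 (running OOP $2,802.20).
Claim 3 ($9,096): deductible met; 40% of $9,096 = $3,638.40. Patient owes $3,638.40 (running OOP $6,440.60).

$3,638.40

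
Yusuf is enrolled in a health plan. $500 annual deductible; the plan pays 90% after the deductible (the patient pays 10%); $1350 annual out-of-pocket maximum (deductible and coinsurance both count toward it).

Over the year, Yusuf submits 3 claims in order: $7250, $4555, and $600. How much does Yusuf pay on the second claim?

$175

#1 ($7250): deductible takes $500, $6750 remains; coinsurance $6750 × 10% = $675. Cost to patient: $1175. OOP to date $1175.
#2 ($4555): deductible already satisfied, so patient's share is 10% × $4555 = $455.50. That would push OOP to $1630.50, over the $1350 cap, so patient pays $1350 − $1175 = $175.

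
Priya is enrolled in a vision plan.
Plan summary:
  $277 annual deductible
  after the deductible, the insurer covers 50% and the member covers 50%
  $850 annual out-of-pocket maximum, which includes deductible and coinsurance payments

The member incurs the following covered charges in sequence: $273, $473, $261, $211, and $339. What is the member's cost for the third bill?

#1 ($273): entire amount goes to the deductible. Member pays $273; OOP now $273.
#2 ($473): $4 finishes the deductible; $469 goes to coinsurance; member's 50% is $234.50. Member owes $238.50 (running OOP $511.50).
#3 ($261): 50% coinsurance on $261 = $130.50. Cost to member: $130.50. OOP to date $642.

$130.50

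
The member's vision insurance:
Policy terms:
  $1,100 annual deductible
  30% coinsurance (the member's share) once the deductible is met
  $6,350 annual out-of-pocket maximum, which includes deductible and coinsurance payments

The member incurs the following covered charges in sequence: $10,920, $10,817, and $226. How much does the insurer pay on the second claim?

Claim 1 — $10,920: $1,100 to deductible, leaving $9,820; member's 30% is $2,946. Member pays $4,046; OOP now $4,046. Insurer: $10,920 − $4,046 = $6,874.
Claim 2 — $10,817: deductible already satisfied, so member's share is 30% × $10,817 = $3,245.10. Adding that to $4,046 gives $7,291.10, past the $6,350 cap; member pays only $6,350 − $4,046 = $2,304. Insurer: $10,817 − $2,304 = $8,513.

$8,513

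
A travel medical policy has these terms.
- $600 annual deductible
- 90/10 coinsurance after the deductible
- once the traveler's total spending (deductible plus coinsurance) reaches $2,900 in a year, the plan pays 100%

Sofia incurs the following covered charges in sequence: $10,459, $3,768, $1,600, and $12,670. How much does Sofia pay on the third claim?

Claim 1 — $10,459: $600 finishes the deductible; $9,859 goes to coinsurance; traveler's 10% is $985.90. Traveler pays $1,585.90; OOP now $1,585.90.
Claim 2 — $3,768: deductible met; 10% of $3,768 = $376.80. Traveler pays $376.80; OOP now $1,962.70.
Claim 3 — $1,600: 10% coinsurance on $1,600 = $160. Traveler owes $160 (running OOP $2,122.70).

$160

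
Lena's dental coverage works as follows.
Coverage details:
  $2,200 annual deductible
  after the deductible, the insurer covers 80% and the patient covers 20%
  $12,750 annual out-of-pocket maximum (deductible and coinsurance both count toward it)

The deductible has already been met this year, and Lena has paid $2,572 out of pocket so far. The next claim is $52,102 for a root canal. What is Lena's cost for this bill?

$10,178

The deductible is already satisfied, so the full bill goes to coinsurance.
20% of $52,102 = $10,420.40 falls to the patient.
That would bring total out-of-pocket to $12,992.40, past the $12,750 cap. The patient is capped at $12,750 − $2,572 = $10,178 on this claim.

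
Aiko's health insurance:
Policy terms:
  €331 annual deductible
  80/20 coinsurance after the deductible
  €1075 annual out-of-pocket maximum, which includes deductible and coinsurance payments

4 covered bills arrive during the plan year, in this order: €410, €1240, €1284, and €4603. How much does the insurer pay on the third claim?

Claim 1 — €410: €331 finishes the deductible; €79 goes to coinsurance; patient's 20% is €15.80. Patient pays €346.80; OOP now €346.80. Insurer: €410 − €346.80 = €63.20.
Claim 2 — €1240: 20% coinsurance on €1240 = €248. Cost to patient: €248. OOP to date €594.80. Plan pays €1240 − €248 = €992.
Claim 3 — €1284: 20% coinsurance on €1284 = €256.80. Patient pays €256.80; OOP now €851.60. Plan pays €1284 − €256.80 = €1027.20.

€1027.20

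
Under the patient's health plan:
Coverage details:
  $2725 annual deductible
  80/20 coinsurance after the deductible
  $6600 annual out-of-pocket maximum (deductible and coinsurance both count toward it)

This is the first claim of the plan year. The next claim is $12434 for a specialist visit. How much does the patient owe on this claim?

$4666.80

Deductible not yet touched, so the first $2725 of the bill goes to the deductible.
After the $2725 deductible portion, $12434 − $2725 = $9709 is subject to coinsurance.
20% of $9709 = $1941.80 falls to the patient.
That puts the patient's cost at $2725 + $1941.80 = $4666.80 before any cap.
Cumulative spending $0 + $4666.80 = $4666.80 stays under the $6600 maximum.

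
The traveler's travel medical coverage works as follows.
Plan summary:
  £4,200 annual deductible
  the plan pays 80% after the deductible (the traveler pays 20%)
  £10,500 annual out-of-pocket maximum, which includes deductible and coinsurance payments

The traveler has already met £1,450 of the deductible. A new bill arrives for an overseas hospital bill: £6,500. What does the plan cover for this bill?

Remaining deductible: £4,200 − £1,450 = £2,750.
After the £2,750 deductible portion, £6,500 − £2,750 = £3,750 is subject to coinsurance.
20% of £3,750 = £750 falls to the traveler.
Traveler responsibility before any cap: £2,750 + £750 = £3,500.
Total out-of-pocket so far would be £1,450 + £3,500 = £4,950, below the £10,500 cap — no reduction.
The insurer covers the remainder: £6,500 − £3,500 = £3,000.

£3,000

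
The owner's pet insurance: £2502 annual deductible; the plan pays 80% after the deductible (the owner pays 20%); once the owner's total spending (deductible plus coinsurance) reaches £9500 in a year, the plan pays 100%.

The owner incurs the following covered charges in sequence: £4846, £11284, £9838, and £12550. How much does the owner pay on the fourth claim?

Bill 1, £4846: deductible takes £2502, £2344 remains; coinsurance £2344 × 20% = £468.80. Owner owes £2970.80 (running OOP £2970.80).
Bill 2, £11284: deductible already satisfied, so owner's share is 20% × £11284 = £2256.80. Owner owes £2256.80 (running OOP £5227.60).
Bill 3, £9838: deductible already satisfied, so owner's share is 20% × £9838 = £1967.60. Cost to owner: £1967.60. OOP to date £7195.20.
Bill 4, £12550: deductible met; 20% of £12550 = £2510. OOP would hit £9705.20 > £9500, so the cap limits the owner to £9500 − £7195.20 = £2304.80.

£2304.80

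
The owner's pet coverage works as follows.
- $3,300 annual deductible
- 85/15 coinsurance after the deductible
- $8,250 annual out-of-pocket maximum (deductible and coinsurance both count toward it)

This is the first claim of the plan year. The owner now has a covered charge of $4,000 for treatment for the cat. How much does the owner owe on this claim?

$3,405

Deductible not yet touched, so the first $3,300 of the bill goes to the deductible.
The remaining $700 (= $4,000 − $3,300) moves to coinsurance.
Owner's 15% share of $700 is $105.
Owner responsibility before any cap: $3,300 + $105 = $3,405.
Total out-of-pocket so far would be $0 + $3,405 = $3,405, below the $8,250 cap — no reduction.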